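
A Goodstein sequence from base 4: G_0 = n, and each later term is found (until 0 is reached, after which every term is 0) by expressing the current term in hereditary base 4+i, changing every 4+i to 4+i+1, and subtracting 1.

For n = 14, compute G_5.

22

step 0: 14 = 3·4 + 2; sub 5 for 4: 3·5 + 2; = 17; G_1 = 17−1 = 16
step 1: 16 = 3·5 + 1; sub 6 for 5: 3·6 + 1; = 19; G_2 = 19−1 = 18
step 2: 18 = 3·6; sub 7 for 6: 3·7; = 21; G_3 = 21−1 = 20
step 3: 20 = 2·7 + 6; sub 8 for 7: 2·8 + 6; = 22; G_4 = 22−1 = 21
step 4: 21 = 2·8 + 5; sub 9 for 8: 2·9 + 5; = 23; G_5 = 23−1 = 22
step 5: 22 = 2·9 + 4; sub 10 for 9: 2·10 + 4; = 24; G_6 = 24−1 = 23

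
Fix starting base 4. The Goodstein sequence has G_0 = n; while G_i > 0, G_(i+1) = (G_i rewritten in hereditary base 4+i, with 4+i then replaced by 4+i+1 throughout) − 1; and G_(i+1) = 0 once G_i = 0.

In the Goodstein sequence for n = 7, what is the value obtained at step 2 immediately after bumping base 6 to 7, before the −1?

base 4: 7 = 4 + 3; at 5: 5 + 3 = 8; next = 7
base 5: 7 = 5 + 2; at 6: 6 + 2 = 8; next = 7

8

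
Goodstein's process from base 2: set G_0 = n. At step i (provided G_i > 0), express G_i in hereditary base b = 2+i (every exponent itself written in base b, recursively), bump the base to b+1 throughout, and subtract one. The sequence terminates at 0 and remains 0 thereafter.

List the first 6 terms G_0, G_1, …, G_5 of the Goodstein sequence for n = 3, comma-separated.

3, 3, 3, 2, 1, 0

(0) 3|_2 = 2 + 1 ↦ 3 + 1|_3 = 4 ⇒ 3
(1) 3|_3 = 3 ↦ 4|_4 = 4 ⇒ 3
(2) 3|_4 = 3 ↦ 3|_5 = 3 ⇒ 2
(3) 2|_5 = 2 ↦ 2|_6 = 2 ⇒ 1
(4) 1|_6 = 1 ↦ 1|_7 = 1 ⇒ 0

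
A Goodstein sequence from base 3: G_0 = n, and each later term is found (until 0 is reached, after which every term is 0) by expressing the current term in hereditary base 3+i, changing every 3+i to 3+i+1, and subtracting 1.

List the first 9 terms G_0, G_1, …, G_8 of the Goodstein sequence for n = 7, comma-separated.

7, 8, 9, 9, 9, 9, 9, 9, 8

base 3: 7 = 2·3 + 1; at 4: 2·4 + 1 = 9; next = 8
base 4: 8 = 2·4; at 5: 2·5 = 10; next = 9
base 5: 9 = 5 + 4; at 6: 6 + 4 = 10; next = 9
base 6: 9 = 6 + 3; at 7: 7 + 3 = 10; next = 9
base 7: 9 = 7 + 2; at 8: 8 + 2 = 10; next = 9
base 8: 9 = 8 + 1; at 9: 9 + 1 = 10; next = 9
base 9: 9 = 9; at 10: 10 = 10; next = 9
base 10: 9 = 9; at 11: 9 = 9; next = 8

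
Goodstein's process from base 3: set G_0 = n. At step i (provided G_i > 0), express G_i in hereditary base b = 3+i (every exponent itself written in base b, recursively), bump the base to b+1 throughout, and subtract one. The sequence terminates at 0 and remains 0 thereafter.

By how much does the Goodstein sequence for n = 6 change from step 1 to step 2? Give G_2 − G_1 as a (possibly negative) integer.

G_0=6  [base 3] 2·3  →[3↦4]→  2·4 = 8  −1 ⇒ G_1=7
G_1=7  [base 4] 4 + 3  →[4↦5]→  5 + 3 = 8  −1 ⇒ G_2=7

0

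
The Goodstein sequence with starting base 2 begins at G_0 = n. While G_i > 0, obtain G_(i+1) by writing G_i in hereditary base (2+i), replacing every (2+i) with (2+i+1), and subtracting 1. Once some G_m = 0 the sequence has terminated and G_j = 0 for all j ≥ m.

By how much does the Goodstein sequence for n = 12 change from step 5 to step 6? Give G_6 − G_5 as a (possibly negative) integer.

128452957

12 —HB2→ 2^(2 + 1) + 2^2 —bump→ 3^(3 + 1) + 3^3 = 108 —(−1)→ 107
107 —HB3→ 3^(3 + 1) + 2·3^2 + 2·3 + 2 —bump→ 4^(4 + 1) + 2·4^2 + 2·4 + 2 = 1066 —(−1)→ 1065
1065 —HB4→ 4^(4 + 1) + 2·4^2 + 2·4 + 1 —bump→ 5^(5 + 1) + 2·5^2 + 2·5 + 1 = 15686 —(−1)→ 15685
15685 —HB5→ 5^(5 + 1) + 2·5^2 + 2·5 —bump→ 6^(6 + 1) + 2·6^2 + 2·6 = 280020 —(−1)→ 280019
280019 —HB6→ 6^(6 + 1) + 2·6^2 + 6 + 5 —bump→ 7^(7 + 1) + 2·7^2 + 7 + 5 = 5764911 —(−1)→ 5764910
5764910 —HB7→ 7^(7 + 1) + 2·7^2 + 7 + 4 —bump→ 8^(8 + 1) + 2·8^2 + 8 + 4 = 134217868 —(−1)→ 134217867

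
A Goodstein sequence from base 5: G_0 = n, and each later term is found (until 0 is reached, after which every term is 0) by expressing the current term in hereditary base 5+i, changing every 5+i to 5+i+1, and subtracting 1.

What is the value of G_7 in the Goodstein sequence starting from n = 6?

step 0: 6 = 5 + 1; sub 6 for 5: 6 + 1; = 7; G_1 = 7−1 = 6
step 1: 6 = 6; sub 7 for 6: 7; = 7; G_2 = 7−1 = 6
step 2: 6 = 6; sub 8 for 7: 6; = 6; G_3 = 6−1 = 5
step 3: 5 = 5; sub 9 for 8: 5; = 5; G_4 = 5−1 = 4
step 4: 4 = 4; sub 10 for 9: 4; = 4; G_5 = 4−1 = 3
step 5: 3 = 3; sub 11 for 10: 3; = 3; G_6 = 3−1 = 2
step 6: 2 = 2; sub 12 for 11: 2; = 2; G_7 = 2−1 = 1

1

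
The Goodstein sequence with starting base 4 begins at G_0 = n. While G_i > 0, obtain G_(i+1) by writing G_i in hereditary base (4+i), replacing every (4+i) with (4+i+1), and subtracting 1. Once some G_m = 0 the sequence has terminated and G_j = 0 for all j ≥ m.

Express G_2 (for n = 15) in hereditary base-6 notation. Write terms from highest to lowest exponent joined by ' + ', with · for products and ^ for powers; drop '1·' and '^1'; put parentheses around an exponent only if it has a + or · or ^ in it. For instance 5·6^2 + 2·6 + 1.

3·6 + 1

(0) 15|_4 = 3·4 + 3 ↦ 3·5 + 3|_5 = 18 ⇒ 17
(1) 17|_5 = 3·5 + 2 ↦ 3·6 + 2|_6 = 20 ⇒ 19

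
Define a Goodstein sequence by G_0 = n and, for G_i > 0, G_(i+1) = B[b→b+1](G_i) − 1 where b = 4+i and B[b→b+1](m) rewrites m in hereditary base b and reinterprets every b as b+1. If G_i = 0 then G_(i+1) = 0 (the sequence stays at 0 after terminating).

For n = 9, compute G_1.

(0) 9|_4 = 2·4 + 1 ↦ 2·5 + 1|_5 = 11 ⇒ 10
(1) 10|_5 = 2·5 ↦ 2·6|_6 = 12 ⇒ 11

10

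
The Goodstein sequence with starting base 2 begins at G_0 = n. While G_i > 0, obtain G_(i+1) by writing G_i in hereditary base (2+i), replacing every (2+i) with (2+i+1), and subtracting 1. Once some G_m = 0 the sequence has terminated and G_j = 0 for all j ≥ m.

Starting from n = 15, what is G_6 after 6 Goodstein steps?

G_0 = 15. HB_2(15) = 2^(2 + 1) + 2^2 + 2 + 1. Bump = 112. G_1 = 111.
G_1 = 111. HB_3(111) = 3^(3 + 1) + 3^3 + 3. Bump = 1284. G_2 = 1283.
G_2 = 1283. HB_4(1283) = 4^(4 + 1) + 4^4 + 3. Bump = 18753. G_3 = 18752.
G_3 = 18752. HB_5(18752) = 5^(5 + 1) + 5^5 + 2. Bump = 326594. G_4 = 326593.
G_4 = 326593. HB_6(326593) = 6^(6 + 1) + 6^6 + 1. Bump = 6588345. G_5 = 6588344.
G_5 = 6588344. HB_7(6588344) = 7^(7 + 1) + 7^7. Bump = 150994944. G_6 = 150994943.
G_6 = 150994943. HB_8(150994943) = 8^(8 + 1) + 7·8^7 + 7·8^6 + 7·8^5 + 7·8^4 + 7·8^3 + 7·8^2 + 7·8 + 7. Bump = 3524450281. G_7 = 3524450280.

150994943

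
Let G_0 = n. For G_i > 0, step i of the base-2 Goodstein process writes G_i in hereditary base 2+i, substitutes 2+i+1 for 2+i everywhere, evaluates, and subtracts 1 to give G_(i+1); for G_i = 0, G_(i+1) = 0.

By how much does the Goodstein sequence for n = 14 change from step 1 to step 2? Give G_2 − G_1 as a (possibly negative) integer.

1171

G_0=14  [base 2] 2^(2 + 1) + 2^2 + 2  →[2↦3]→  3^(3 + 1) + 3^3 + 3 = 111  −1 ⇒ G_1=110
G_1=110  [base 3] 3^(3 + 1) + 3^3 + 2  →[3↦4]→  4^(4 + 1) + 4^4 + 2 = 1282  −1 ⇒ G_2=1281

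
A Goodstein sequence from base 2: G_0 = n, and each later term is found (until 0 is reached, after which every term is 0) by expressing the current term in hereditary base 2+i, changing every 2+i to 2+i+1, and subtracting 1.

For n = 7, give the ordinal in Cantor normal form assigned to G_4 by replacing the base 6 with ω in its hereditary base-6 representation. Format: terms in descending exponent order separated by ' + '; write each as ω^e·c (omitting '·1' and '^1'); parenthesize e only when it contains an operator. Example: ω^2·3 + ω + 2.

ω^ω + 1

G_0=7  [base 2] 2^2 + 2 + 1  →[2↦3]→  3^3 + 3 + 1 = 31  −1 ⇒ G_1=30
G_1=30  [base 3] 3^3 + 3  →[3↦4]→  4^4 + 4 = 260  −1 ⇒ G_2=259
G_2=259  [base 4] 4^4 + 3  →[4↦5]→  5^5 + 3 = 3128  −1 ⇒ G_3=3127
G_3=3127  [base 5] 5^5 + 2  →[5↦6]→  6^6 + 2 = 46658  −1 ⇒ G_4=46657
G_4=46657  [base 6] 6^6 + 1  →[6↦7]→  7^7 + 1 = 823544  −1 ⇒ G_5=823543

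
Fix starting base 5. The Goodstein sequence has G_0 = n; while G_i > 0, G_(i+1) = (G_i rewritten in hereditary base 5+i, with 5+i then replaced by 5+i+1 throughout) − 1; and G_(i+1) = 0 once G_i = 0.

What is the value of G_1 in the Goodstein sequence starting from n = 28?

step 0: 28 = 5^2 + 3; sub 6 for 5: 6^2 + 3; = 39; G_1 = 39−1 = 38
step 1: 38 = 6^2 + 2; sub 7 for 6: 7^2 + 2; = 51; G_2 = 51−1 = 50

38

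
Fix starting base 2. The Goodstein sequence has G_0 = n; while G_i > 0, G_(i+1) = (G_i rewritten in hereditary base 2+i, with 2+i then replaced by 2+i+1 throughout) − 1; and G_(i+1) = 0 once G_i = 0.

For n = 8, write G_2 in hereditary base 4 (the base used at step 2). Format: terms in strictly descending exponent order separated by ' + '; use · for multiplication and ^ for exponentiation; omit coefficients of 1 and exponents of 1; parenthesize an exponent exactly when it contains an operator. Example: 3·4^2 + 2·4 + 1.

2·4^4 + 2·4^2 + 2·4 + 1

G_0 = 8. HB_2(8) = 2^(2 + 1). Bump = 81. G_1 = 80.
G_1 = 80. HB_3(80) = 2·3^3 + 2·3^2 + 2·3 + 2. Bump = 554. G_2 = 553.
G_2 = 553. HB_4(553) = 2·4^4 + 2·4^2 + 2·4 + 1. Bump = 6311. G_3 = 6310.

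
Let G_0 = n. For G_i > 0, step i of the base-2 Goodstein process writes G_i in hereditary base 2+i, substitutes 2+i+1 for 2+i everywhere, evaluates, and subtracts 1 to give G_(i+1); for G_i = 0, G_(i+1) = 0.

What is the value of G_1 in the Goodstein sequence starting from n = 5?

i=0: 5 = 2^2 + 1 (b=2); 2→3: 3^3 + 1 = 28; 28−1 = 27
i=1: 27 = 3^3 (b=3); 3→4: 4^4 = 256; 256−1 = 255

27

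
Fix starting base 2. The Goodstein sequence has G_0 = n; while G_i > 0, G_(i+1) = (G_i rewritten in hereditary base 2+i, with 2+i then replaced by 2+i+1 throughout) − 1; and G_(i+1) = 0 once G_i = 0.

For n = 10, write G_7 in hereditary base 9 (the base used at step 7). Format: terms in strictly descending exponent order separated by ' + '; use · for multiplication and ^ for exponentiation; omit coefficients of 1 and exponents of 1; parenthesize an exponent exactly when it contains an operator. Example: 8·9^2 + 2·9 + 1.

[0] 10 ≡ 2^(2 + 1) + 2 (base 2). Lift 3: 84. −1: 83.
[1] 83 ≡ 3^(3 + 1) + 2 (base 3). Lift 4: 1026. −1: 1025.
[2] 1025 ≡ 4^(4 + 1) + 1 (base 4). Lift 5: 15626. −1: 15625.
[3] 15625 ≡ 5^(5 + 1) (base 5). Lift 6: 279936. −1: 279935.
[4] 279935 ≡ 5·6^6 + 5·6^5 + 5·6^4 + 5·6^3 + 5·6^2 + 5·6 + 5 (base 6). Lift 7: 4215755. −1: 4215754.
[5] 4215754 ≡ 5·7^7 + 5·7^5 + 5·7^4 + 5·7^3 + 5·7^2 + 5·7 + 4 (base 7). Lift 8: 84073324. −1: 84073323.
[6] 84073323 ≡ 5·8^8 + 5·8^5 + 5·8^4 + 5·8^3 + 5·8^2 + 5·8 + 3 (base 8). Lift 9: 1937434593. −1: 1937434592.

5·9^9 + 5·9^5 + 5·9^4 + 5·9^3 + 5·9^2 + 5·9 + 2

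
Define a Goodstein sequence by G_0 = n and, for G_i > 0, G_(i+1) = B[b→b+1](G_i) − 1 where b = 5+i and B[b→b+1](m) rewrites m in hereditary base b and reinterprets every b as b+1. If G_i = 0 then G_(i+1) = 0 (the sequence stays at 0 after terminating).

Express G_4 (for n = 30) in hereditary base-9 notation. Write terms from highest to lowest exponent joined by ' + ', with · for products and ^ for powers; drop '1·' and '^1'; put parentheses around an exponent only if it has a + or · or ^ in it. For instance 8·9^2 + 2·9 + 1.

G_0=30  [base 5] 5^2 + 5  →[5↦6]→  6^2 + 6 = 42  −1 ⇒ G_1=41
G_1=41  [base 6] 6^2 + 5  →[6↦7]→  7^2 + 5 = 54  −1 ⇒ G_2=53
G_2=53  [base 7] 7^2 + 4  →[7↦8]→  8^2 + 4 = 68  −1 ⇒ G_3=67
G_3=67  [base 8] 8^2 + 3  →[8↦9]→  9^2 + 3 = 84  −1 ⇒ G_4=83
G_4=83  [base 9] 9^2 + 2  →[9↦10]→  10^2 + 2 = 102  −1 ⇒ G_5=101

9^2 + 2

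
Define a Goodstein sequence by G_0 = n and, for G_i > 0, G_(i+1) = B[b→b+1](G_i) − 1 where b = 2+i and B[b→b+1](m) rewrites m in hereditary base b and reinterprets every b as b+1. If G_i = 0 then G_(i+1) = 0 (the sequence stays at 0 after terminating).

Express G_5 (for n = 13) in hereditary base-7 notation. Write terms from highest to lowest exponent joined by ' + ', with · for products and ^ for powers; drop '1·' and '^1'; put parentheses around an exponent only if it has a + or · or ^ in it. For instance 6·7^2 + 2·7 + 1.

7^(7 + 1) + 3·7^3 + 3·7^2 + 3·7

13 —HB2→ 2^(2 + 1) + 2^2 + 1 —bump→ 3^(3 + 1) + 3^3 + 1 = 109 —(−1)→ 108
108 —HB3→ 3^(3 + 1) + 3^3 —bump→ 4^(4 + 1) + 4^4 = 1280 —(−1)→ 1279
1279 —HB4→ 4^(4 + 1) + 3·4^3 + 3·4^2 + 3·4 + 3 —bump→ 5^(5 + 1) + 3·5^3 + 3·5^2 + 3·5 + 3 = 16093 —(−1)→ 16092
16092 —HB5→ 5^(5 + 1) + 3·5^3 + 3·5^2 + 3·5 + 2 —bump→ 6^(6 + 1) + 3·6^3 + 3·6^2 + 3·6 + 2 = 280712 —(−1)→ 280711
280711 —HB6→ 6^(6 + 1) + 3·6^3 + 3·6^2 + 3·6 + 1 —bump→ 7^(7 + 1) + 3·7^3 + 3·7^2 + 3·7 + 1 = 5765999 —(−1)→ 5765998
5765998 —HB7→ 7^(7 + 1) + 3·7^3 + 3·7^2 + 3·7 —bump→ 8^(8 + 1) + 3·8^3 + 3·8^2 + 3·8 = 134219480 —(−1)→ 134219479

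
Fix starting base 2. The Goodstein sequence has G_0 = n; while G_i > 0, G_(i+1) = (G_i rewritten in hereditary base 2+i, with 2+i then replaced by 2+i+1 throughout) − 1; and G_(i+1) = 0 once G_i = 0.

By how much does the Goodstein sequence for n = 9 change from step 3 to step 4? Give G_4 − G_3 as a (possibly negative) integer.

i=0: 9 = 2^(2 + 1) + 1 (b=2); 2→3: 3^(3 + 1) + 1 = 82; 82−1 = 81
i=1: 81 = 3^(3 + 1) (b=3); 3→4: 4^(4 + 1) = 1024; 1024−1 = 1023
i=2: 1023 = 3·4^4 + 3·4^3 + 3·4^2 + 3·4 + 3 (b=4); 4→5: 3·5^5 + 3·5^3 + 3·5^2 + 3·5 + 3 = 9843; 9843−1 = 9842
i=3: 9842 = 3·5^5 + 3·5^3 + 3·5^2 + 3·5 + 2 (b=5); 5→6: 3·6^6 + 3·6^3 + 3·6^2 + 3·6 + 2 = 140744; 140744−1 = 140743

130901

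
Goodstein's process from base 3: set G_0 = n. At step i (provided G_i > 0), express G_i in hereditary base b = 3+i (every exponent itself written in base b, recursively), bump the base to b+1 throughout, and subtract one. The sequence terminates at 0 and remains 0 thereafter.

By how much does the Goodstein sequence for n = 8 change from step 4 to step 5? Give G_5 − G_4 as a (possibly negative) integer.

base 3: 8 = 2·3 + 2; at 4: 2·4 + 2 = 10; next = 9
base 4: 9 = 2·4 + 1; at 5: 2·5 + 1 = 11; next = 10
base 5: 10 = 2·5; at 6: 2·6 = 12; next = 11
base 6: 11 = 6 + 5; at 7: 7 + 5 = 12; next = 11
base 7: 11 = 7 + 4; at 8: 8 + 4 = 12; next = 11

0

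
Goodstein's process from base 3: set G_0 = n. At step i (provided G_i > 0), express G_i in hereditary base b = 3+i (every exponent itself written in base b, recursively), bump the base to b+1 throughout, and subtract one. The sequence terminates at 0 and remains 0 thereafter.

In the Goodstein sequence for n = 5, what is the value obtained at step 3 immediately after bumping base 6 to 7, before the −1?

G_0 = 5. HB_3(5) = 3 + 2. Bump = 6. G_1 = 5.
G_1 = 5. HB_4(5) = 4 + 1. Bump = 6. G_2 = 5.
G_2 = 5. HB_5(5) = 5. Bump = 6. G_3 = 5.
G_3 = 5. HB_6(5) = 5. Bump = 5. G_4 = 4.

5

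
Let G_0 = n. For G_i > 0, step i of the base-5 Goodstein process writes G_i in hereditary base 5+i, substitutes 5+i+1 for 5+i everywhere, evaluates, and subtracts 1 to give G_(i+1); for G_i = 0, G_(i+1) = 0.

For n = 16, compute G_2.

G_0=16  [base 5] 3·5 + 1  →[5↦6]→  3·6 + 1 = 19  −1 ⇒ G_1=18
G_1=18  [base 6] 3·6  →[6↦7]→  3·7 = 21  −1 ⇒ G_2=20
G_2=20  [base 7] 2·7 + 6  →[7↦8]→  2·8 + 6 = 22  −1 ⇒ G_3=21

20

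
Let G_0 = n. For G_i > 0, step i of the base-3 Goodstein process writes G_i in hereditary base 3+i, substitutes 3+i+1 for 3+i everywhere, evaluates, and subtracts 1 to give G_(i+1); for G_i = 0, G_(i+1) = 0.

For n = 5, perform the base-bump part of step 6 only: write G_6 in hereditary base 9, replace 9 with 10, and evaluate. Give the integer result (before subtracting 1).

(0) 5|_3 = 3 + 2 ↦ 4 + 2|_4 = 6 ⇒ 5
(1) 5|_4 = 4 + 1 ↦ 5 + 1|_5 = 6 ⇒ 5
(2) 5|_5 = 5 ↦ 6|_6 = 6 ⇒ 5
(3) 5|_6 = 5 ↦ 5|_7 = 5 ⇒ 4
(4) 4|_7 = 4 ↦ 4|_8 = 4 ⇒ 3
(5) 3|_8 = 3 ↦ 3|_9 = 3 ⇒ 2

2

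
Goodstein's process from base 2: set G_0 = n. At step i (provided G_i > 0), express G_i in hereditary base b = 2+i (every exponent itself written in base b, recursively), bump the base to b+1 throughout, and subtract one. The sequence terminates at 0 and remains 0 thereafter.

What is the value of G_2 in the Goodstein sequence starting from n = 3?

3

G_0 = 3. HB_2(3) = 2 + 1. Bump = 4. G_1 = 3.
G_1 = 3. HB_3(3) = 3. Bump = 4. G_2 = 3.
G_2 = 3. HB_4(3) = 3. Bump = 3. G_3 = 2.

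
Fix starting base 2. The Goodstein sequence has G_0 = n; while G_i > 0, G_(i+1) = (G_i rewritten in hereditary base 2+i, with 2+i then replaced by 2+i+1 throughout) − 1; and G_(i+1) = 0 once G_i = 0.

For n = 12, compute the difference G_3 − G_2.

14620

(0) 12|_2 = 2^(2 + 1) + 2^2 ↦ 3^(3 + 1) + 3^3|_3 = 108 ⇒ 107
(1) 107|_3 = 3^(3 + 1) + 2·3^2 + 2·3 + 2 ↦ 4^(4 + 1) + 2·4^2 + 2·4 + 2|_4 = 1066 ⇒ 1065
(2) 1065|_4 = 4^(4 + 1) + 2·4^2 + 2·4 + 1 ↦ 5^(5 + 1) + 2·5^2 + 2·5 + 1|_5 = 15686 ⇒ 15685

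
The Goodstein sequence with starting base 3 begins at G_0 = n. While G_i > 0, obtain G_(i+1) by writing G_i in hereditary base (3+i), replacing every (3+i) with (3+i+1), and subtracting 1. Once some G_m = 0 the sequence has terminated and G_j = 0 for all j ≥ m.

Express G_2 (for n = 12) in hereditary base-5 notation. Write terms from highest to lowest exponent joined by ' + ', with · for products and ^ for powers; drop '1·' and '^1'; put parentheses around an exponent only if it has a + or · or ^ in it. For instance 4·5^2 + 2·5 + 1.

12 —HB3→ 3^2 + 3 —bump→ 4^2 + 4 = 20 —(−1)→ 19
19 —HB4→ 4^2 + 3 —bump→ 5^2 + 3 = 28 —(−1)→ 27
27 —HB5→ 5^2 + 2 —bump→ 6^2 + 2 = 38 —(−1)→ 37

5^2 + 2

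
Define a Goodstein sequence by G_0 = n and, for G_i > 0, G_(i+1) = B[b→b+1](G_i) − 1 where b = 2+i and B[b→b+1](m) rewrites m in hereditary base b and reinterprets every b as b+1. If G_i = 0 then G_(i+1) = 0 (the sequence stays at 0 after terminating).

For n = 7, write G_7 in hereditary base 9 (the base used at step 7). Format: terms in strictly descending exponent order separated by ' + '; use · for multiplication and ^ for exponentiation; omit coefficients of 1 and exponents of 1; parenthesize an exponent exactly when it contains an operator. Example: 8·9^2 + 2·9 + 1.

7·9^7 + 7·9^6 + 7·9^5 + 7·9^4 + 7·9^3 + 7·9^2 + 7·9 + 6

G_0 = 7. HB_2(7) = 2^2 + 2 + 1. Bump = 31. G_1 = 30.
G_1 = 30. HB_3(30) = 3^3 + 3. Bump = 260. G_2 = 259.
G_2 = 259. HB_4(259) = 4^4 + 3. Bump = 3128. G_3 = 3127.
G_3 = 3127. HB_5(3127) = 5^5 + 2. Bump = 46658. G_4 = 46657.
G_4 = 46657. HB_6(46657) = 6^6 + 1. Bump = 823544. G_5 = 823543.
G_5 = 823543. HB_7(823543) = 7^7. Bump = 16777216. G_6 = 16777215.
G_6 = 16777215. HB_8(16777215) = 7·8^7 + 7·8^6 + 7·8^5 + 7·8^4 + 7·8^3 + 7·8^2 + 7·8 + 7. Bump = 37665880. G_7 = 37665879.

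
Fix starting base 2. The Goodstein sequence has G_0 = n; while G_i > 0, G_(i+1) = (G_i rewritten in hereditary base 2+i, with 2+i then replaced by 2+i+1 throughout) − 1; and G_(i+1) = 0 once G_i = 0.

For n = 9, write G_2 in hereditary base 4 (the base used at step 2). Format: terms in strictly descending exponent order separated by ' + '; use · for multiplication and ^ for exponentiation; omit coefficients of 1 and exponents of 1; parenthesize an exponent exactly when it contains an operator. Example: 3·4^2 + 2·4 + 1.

9 —HB2→ 2^(2 + 1) + 1 —bump→ 3^(3 + 1) + 1 = 82 —(−1)→ 81
81 —HB3→ 3^(3 + 1) —bump→ 4^(4 + 1) = 1024 —(−1)→ 1023
1023 —HB4→ 3·4^4 + 3·4^3 + 3·4^2 + 3·4 + 3 —bump→ 3·5^5 + 3·5^3 + 3·5^2 + 3·5 + 3 = 9843 —(−1)→ 9842

3·4^4 + 3·4^3 + 3·4^2 + 3·4 + 3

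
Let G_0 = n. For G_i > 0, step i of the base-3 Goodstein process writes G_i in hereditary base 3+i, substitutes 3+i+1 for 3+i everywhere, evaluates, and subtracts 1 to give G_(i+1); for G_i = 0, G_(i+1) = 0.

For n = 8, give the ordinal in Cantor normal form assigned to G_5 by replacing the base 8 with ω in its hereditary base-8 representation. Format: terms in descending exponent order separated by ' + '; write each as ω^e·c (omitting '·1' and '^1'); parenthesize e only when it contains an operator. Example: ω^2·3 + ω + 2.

ω + 3

step 0: 8 = 2·3 + 2; sub 4 for 3: 2·4 + 2; = 10; G_1 = 10−1 = 9
step 1: 9 = 2·4 + 1; sub 5 for 4: 2·5 + 1; = 11; G_2 = 11−1 = 10
step 2: 10 = 2·5; sub 6 for 5: 2·6; = 12; G_3 = 12−1 = 11
step 3: 11 = 6 + 5; sub 7 for 6: 7 + 5; = 12; G_4 = 12−1 = 11
step 4: 11 = 7 + 4; sub 8 for 7: 8 + 4; = 12; G_5 = 12−1 = 11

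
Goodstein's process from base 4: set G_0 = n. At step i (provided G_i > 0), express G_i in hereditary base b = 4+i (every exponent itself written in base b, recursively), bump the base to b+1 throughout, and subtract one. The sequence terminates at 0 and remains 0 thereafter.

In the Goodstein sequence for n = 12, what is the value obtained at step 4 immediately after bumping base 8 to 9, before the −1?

step 0: 12 = 3·4; sub 5 for 4: 3·5; = 15; G_1 = 15−1 = 14
step 1: 14 = 2·5 + 4; sub 6 for 5: 2·6 + 4; = 16; G_2 = 16−1 = 15
step 2: 15 = 2·6 + 3; sub 7 for 6: 2·7 + 3; = 17; G_3 = 17−1 = 16
step 3: 16 = 2·7 + 2; sub 8 for 7: 2·8 + 2; = 18; G_4 = 18−1 = 17

19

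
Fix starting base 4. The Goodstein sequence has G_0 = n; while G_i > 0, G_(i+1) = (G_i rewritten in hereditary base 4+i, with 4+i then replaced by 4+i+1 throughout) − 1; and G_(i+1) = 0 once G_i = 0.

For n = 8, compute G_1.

9

step 0: 8 = 2·4; sub 5 for 4: 2·5; = 10; G_1 = 10−1 = 9
step 1: 9 = 5 + 4; sub 6 for 5: 6 + 4; = 10; G_2 = 10−1 = 9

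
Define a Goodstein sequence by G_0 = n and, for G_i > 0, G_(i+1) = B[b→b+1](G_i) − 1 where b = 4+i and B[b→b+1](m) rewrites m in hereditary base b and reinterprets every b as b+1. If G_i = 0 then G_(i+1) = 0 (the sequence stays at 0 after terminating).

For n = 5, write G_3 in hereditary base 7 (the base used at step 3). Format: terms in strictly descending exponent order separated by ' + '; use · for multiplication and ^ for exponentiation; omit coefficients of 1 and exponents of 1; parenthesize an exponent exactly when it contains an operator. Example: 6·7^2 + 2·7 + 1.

step 0: 5 = 4 + 1; sub 5 for 4: 5 + 1; = 6; G_1 = 6−1 = 5
step 1: 5 = 5; sub 6 for 5: 6; = 6; G_2 = 6−1 = 5
step 2: 5 = 5; sub 7 for 6: 5; = 5; G_3 = 5−1 = 4
step 3: 4 = 4; sub 8 for 7: 4; = 4; G_4 = 4−1 = 3

4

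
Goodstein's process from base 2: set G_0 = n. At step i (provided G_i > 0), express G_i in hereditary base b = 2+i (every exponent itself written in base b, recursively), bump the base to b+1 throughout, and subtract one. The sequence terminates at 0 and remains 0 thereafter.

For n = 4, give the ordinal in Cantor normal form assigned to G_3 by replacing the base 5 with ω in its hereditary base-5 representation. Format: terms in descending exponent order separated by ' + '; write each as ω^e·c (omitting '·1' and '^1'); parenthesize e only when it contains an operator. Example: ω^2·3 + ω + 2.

base 2: 4 = 2^2; at 3: 3^3 = 27; next = 26
base 3: 26 = 2·3^2 + 2·3 + 2; at 4: 2·4^2 + 2·4 + 2 = 42; next = 41
base 4: 41 = 2·4^2 + 2·4 + 1; at 5: 2·5^2 + 2·5 + 1 = 61; next = 60
base 5: 60 = 2·5^2 + 2·5; at 6: 2·6^2 + 2·6 = 84; next = 83

ω^2·2 + ω·2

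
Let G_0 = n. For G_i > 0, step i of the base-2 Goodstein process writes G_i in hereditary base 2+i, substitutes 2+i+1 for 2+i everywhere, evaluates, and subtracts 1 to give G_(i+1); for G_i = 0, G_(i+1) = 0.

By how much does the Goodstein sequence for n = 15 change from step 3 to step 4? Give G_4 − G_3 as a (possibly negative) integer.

G_0 = 15. HB_2(15) = 2^(2 + 1) + 2^2 + 2 + 1. Bump = 112. G_1 = 111.
G_1 = 111. HB_3(111) = 3^(3 + 1) + 3^3 + 3. Bump = 1284. G_2 = 1283.
G_2 = 1283. HB_4(1283) = 4^(4 + 1) + 4^4 + 3. Bump = 18753. G_3 = 18752.
G_3 = 18752. HB_5(18752) = 5^(5 + 1) + 5^5 + 2. Bump = 326594. G_4 = 326593.

307841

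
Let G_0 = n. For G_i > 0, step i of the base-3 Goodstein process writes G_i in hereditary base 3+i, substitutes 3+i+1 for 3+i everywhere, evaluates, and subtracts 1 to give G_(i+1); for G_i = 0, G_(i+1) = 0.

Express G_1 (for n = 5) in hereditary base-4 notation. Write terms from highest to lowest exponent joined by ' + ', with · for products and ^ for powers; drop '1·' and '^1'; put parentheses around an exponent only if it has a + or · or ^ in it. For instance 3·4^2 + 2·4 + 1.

4 + 1

(0) 5|_3 = 3 + 2 ↦ 4 + 2|_4 = 6 ⇒ 5
(1) 5|_4 = 4 + 1 ↦ 5 + 1|_5 = 6 ⇒ 5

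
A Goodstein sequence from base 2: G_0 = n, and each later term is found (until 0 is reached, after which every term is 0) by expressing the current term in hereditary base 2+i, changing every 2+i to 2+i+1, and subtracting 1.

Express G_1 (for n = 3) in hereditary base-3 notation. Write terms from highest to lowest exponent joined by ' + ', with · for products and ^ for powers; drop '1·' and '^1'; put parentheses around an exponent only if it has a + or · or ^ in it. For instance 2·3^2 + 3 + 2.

3

i=0: 3 = 2 + 1 (b=2); 2→3: 3 + 1 = 4; 4−1 = 3
i=1: 3 = 3 (b=3); 3→4: 4 = 4; 4−1 = 3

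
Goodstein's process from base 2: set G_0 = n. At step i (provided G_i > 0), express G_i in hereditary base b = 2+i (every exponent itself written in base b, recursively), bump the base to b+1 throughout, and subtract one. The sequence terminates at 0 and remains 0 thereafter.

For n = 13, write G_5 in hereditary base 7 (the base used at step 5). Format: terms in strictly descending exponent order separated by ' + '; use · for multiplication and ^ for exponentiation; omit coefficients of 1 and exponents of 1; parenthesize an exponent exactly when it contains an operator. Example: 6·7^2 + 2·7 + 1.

7^(7 + 1) + 3·7^3 + 3·7^2 + 3·7

(0) 13|_2 = 2^(2 + 1) + 2^2 + 1 ↦ 3^(3 + 1) + 3^3 + 1|_3 = 109 ⇒ 108
(1) 108|_3 = 3^(3 + 1) + 3^3 ↦ 4^(4 + 1) + 4^4|_4 = 1280 ⇒ 1279
(2) 1279|_4 = 4^(4 + 1) + 3·4^3 + 3·4^2 + 3·4 + 3 ↦ 5^(5 + 1) + 3·5^3 + 3·5^2 + 3·5 + 3|_5 = 16093 ⇒ 16092
(3) 16092|_5 = 5^(5 + 1) + 3·5^3 + 3·5^2 + 3·5 + 2 ↦ 6^(6 + 1) + 3·6^3 + 3·6^2 + 3·6 + 2|_6 = 280712 ⇒ 280711
(4) 280711|_6 = 6^(6 + 1) + 3·6^3 + 3·6^2 + 3·6 + 1 ↦ 7^(7 + 1) + 3·7^3 + 3·7^2 + 3·7 + 1|_7 = 5765999 ⇒ 5765998
(5) 5765998|_7 = 7^(7 + 1) + 3·7^3 + 3·7^2 + 3·7 ↦ 8^(8 + 1) + 3·8^3 + 3·8^2 + 3·8|_8 = 134219480 ⇒ 134219479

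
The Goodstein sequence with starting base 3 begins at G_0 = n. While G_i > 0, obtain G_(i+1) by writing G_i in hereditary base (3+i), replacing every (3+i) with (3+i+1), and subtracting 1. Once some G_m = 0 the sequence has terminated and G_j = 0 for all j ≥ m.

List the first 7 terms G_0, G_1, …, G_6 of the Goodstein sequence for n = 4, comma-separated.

G_0 = 4. HB_3(4) = 3 + 1. Bump = 5. G_1 = 4.
G_1 = 4. HB_4(4) = 4. Bump = 5. G_2 = 4.
G_2 = 4. HB_5(4) = 4. Bump = 4. G_3 = 3.
G_3 = 3. HB_6(3) = 3. Bump = 3. G_4 = 2.
G_4 = 2. HB_7(2) = 2. Bump = 2. G_5 = 1.
G_5 = 1. HB_8(1) = 1. Bump = 1. G_6 = 0.

4, 4, 4, 3, 2, 1, 0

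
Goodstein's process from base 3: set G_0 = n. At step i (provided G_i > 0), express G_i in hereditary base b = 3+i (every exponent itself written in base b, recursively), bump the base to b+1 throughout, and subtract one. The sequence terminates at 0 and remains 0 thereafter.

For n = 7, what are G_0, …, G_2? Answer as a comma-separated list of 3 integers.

7 —HB3→ 2·3 + 1 —bump→ 2·4 + 1 = 9 —(−1)→ 8
8 —HB4→ 2·4 —bump→ 2·5 = 10 —(−1)→ 9

7, 8, 9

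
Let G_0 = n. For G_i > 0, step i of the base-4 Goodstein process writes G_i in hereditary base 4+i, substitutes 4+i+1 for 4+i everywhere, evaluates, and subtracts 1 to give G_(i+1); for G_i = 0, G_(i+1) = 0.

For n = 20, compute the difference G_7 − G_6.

8

(0) 20|_4 = 4^2 + 4 ↦ 5^2 + 5|_5 = 30 ⇒ 29
(1) 29|_5 = 5^2 + 4 ↦ 6^2 + 4|_6 = 40 ⇒ 39
(2) 39|_6 = 6^2 + 3 ↦ 7^2 + 3|_7 = 52 ⇒ 51
(3) 51|_7 = 7^2 + 2 ↦ 8^2 + 2|_8 = 66 ⇒ 65
(4) 65|_8 = 8^2 + 1 ↦ 9^2 + 1|_9 = 82 ⇒ 81
(5) 81|_9 = 9^2 ↦ 10^2|_10 = 100 ⇒ 99
(6) 99|_10 = 9·10 + 9 ↦ 9·11 + 9|_11 = 108 ⇒ 107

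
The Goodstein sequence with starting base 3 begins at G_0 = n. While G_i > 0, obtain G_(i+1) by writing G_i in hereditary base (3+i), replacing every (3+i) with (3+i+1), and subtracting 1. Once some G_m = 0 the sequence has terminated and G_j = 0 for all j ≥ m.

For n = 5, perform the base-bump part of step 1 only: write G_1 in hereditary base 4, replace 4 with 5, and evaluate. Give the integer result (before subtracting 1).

G_0=5  [base 3] 3 + 2  →[3↦4]→  4 + 2 = 6  −1 ⇒ G_1=5
G_1=5  [base 4] 4 + 1  →[4↦5]→  5 + 1 = 6  −1 ⇒ G_2=5

6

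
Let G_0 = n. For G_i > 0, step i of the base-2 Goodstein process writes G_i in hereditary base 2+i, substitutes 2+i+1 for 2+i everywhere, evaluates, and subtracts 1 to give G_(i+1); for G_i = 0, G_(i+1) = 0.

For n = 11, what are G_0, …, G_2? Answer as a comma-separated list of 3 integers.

11, 84, 1027

11 —HB2→ 2^(2 + 1) + 2 + 1 —bump→ 3^(3 + 1) + 3 + 1 = 85 —(−1)→ 84
84 —HB3→ 3^(3 + 1) + 3 —bump→ 4^(4 + 1) + 4 = 1028 —(−1)→ 1027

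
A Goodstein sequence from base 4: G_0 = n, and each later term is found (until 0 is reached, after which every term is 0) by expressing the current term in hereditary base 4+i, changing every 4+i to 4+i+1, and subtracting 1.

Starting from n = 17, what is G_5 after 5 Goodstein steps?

base 4: 17 = 4^2 + 1; at 5: 5^2 + 1 = 26; next = 25
base 5: 25 = 5^2; at 6: 6^2 = 36; next = 35
base 6: 35 = 5·6 + 5; at 7: 5·7 + 5 = 40; next = 39
base 7: 39 = 5·7 + 4; at 8: 5·8 + 4 = 44; next = 43
base 8: 43 = 5·8 + 3; at 9: 5·9 + 3 = 48; next = 47
base 9: 47 = 5·9 + 2; at 10: 5·10 + 2 = 52; next = 51

47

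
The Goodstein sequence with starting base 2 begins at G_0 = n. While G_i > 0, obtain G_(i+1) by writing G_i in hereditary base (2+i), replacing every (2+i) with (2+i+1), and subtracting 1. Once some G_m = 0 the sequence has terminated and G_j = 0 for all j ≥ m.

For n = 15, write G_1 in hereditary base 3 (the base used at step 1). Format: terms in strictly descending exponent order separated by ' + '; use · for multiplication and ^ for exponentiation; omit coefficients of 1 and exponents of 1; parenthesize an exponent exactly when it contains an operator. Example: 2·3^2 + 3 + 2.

3^(3 + 1) + 3^3 + 3

15 —HB2→ 2^(2 + 1) + 2^2 + 2 + 1 —bump→ 3^(3 + 1) + 3^3 + 3 + 1 = 112 —(−1)→ 111
111 —HB3→ 3^(3 + 1) + 3^3 + 3 —bump→ 4^(4 + 1) + 4^4 + 4 = 1284 —(−1)→ 1283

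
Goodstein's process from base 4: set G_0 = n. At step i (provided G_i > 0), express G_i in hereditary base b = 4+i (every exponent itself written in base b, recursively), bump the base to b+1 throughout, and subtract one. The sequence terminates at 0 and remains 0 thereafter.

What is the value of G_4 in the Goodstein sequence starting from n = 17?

43

step 0: 17 = 4^2 + 1; sub 5 for 4: 5^2 + 1; = 26; G_1 = 26−1 = 25
step 1: 25 = 5^2; sub 6 for 5: 6^2; = 36; G_2 = 36−1 = 35
step 2: 35 = 5·6 + 5; sub 7 for 6: 5·7 + 5; = 40; G_3 = 40−1 = 39
step 3: 39 = 5·7 + 4; sub 8 for 7: 5·8 + 4; = 44; G_4 = 44−1 = 43
step 4: 43 = 5·8 + 3; sub 9 for 8: 5·9 + 3; = 48; G_5 = 48−1 = 47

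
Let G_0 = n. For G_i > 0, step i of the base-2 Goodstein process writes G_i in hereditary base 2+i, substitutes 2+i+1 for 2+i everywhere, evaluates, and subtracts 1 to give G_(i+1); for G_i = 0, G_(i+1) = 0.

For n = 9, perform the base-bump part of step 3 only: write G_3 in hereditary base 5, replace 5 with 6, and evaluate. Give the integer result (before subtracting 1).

[0] 9 ≡ 2^(2 + 1) + 1 (base 2). Lift 3: 82. −1: 81.
[1] 81 ≡ 3^(3 + 1) (base 3). Lift 4: 1024. −1: 1023.
[2] 1023 ≡ 3·4^4 + 3·4^3 + 3·4^2 + 3·4 + 3 (base 4). Lift 5: 9843. −1: 9842.
[3] 9842 ≡ 3·5^5 + 3·5^3 + 3·5^2 + 3·5 + 2 (base 5). Lift 6: 140744. −1: 140743.

140744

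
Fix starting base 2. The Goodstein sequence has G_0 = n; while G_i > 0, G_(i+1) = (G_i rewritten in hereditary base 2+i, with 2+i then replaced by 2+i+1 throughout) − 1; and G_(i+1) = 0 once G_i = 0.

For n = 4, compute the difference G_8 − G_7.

i=0: 4 = 2^2 (b=2); 2→3: 3^3 = 27; 27−1 = 26
i=1: 26 = 2·3^2 + 2·3 + 2 (b=3); 3→4: 2·4^2 + 2·4 + 2 = 42; 42−1 = 41
i=2: 41 = 2·4^2 + 2·4 + 1 (b=4); 4→5: 2·5^2 + 2·5 + 1 = 61; 61−1 = 60
i=3: 60 = 2·5^2 + 2·5 (b=5); 5→6: 2·6^2 + 2·6 = 84; 84−1 = 83
i=4: 83 = 2·6^2 + 6 + 5 (b=6); 6→7: 2·7^2 + 7 + 5 = 110; 110−1 = 109
i=5: 109 = 2·7^2 + 7 + 4 (b=7); 7→8: 2·8^2 + 8 + 4 = 140; 140−1 = 139
i=6: 139 = 2·8^2 + 8 + 3 (b=8); 8→9: 2·9^2 + 9 + 3 = 174; 174−1 = 173
i=7: 173 = 2·9^2 + 9 + 2 (b=9); 9→10: 2·10^2 + 10 + 2 = 212; 212−1 = 211

38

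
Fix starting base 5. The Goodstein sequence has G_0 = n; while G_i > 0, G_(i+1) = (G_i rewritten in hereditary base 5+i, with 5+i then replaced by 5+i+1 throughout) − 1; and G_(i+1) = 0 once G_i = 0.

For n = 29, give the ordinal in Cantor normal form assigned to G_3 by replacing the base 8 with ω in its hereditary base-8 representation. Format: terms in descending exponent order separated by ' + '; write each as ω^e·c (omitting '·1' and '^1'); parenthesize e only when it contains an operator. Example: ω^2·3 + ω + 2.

ω^2 + 1

G_0=29  [base 5] 5^2 + 4  →[5↦6]→  6^2 + 4 = 40  −1 ⇒ G_1=39
G_1=39  [base 6] 6^2 + 3  →[6↦7]→  7^2 + 3 = 52  −1 ⇒ G_2=51
G_2=51  [base 7] 7^2 + 2  →[7↦8]→  8^2 + 2 = 66  −1 ⇒ G_3=65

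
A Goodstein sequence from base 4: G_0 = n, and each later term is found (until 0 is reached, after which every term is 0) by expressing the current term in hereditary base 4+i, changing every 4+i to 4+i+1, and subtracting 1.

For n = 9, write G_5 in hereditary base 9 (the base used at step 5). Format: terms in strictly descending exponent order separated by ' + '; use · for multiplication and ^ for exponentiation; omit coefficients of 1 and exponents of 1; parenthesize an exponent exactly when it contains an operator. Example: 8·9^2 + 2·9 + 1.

9 + 2

[0] 9 ≡ 2·4 + 1 (base 4). Lift 5: 11. −1: 10.
[1] 10 ≡ 2·5 (base 5). Lift 6: 12. −1: 11.
[2] 11 ≡ 6 + 5 (base 6). Lift 7: 12. −1: 11.
[3] 11 ≡ 7 + 4 (base 7). Lift 8: 12. −1: 11.
[4] 11 ≡ 8 + 3 (base 8). Lift 9: 12. −1: 11.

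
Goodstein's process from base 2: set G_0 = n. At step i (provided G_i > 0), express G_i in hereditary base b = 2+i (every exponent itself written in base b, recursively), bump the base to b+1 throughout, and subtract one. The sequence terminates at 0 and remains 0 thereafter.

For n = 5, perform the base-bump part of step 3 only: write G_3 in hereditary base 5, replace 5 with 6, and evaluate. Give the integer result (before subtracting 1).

5 —HB2→ 2^2 + 1 —bump→ 3^3 + 1 = 28 —(−1)→ 27
27 —HB3→ 3^3 —bump→ 4^4 = 256 —(−1)→ 255
255 —HB4→ 3·4^3 + 3·4^2 + 3·4 + 3 —bump→ 3·5^3 + 3·5^2 + 3·5 + 3 = 468 —(−1)→ 467
467 —HB5→ 3·5^3 + 3·5^2 + 3·5 + 2 —bump→ 3·6^3 + 3·6^2 + 3·6 + 2 = 776 —(−1)→ 775

776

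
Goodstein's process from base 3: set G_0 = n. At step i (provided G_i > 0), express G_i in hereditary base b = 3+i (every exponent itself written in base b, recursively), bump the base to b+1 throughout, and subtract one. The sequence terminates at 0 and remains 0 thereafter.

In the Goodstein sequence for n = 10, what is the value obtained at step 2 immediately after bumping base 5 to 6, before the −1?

i=0: 10 = 3^2 + 1 (b=3); 3→4: 4^2 + 1 = 17; 17−1 = 16
i=1: 16 = 4^2 (b=4); 4→5: 5^2 = 25; 25−1 = 24

28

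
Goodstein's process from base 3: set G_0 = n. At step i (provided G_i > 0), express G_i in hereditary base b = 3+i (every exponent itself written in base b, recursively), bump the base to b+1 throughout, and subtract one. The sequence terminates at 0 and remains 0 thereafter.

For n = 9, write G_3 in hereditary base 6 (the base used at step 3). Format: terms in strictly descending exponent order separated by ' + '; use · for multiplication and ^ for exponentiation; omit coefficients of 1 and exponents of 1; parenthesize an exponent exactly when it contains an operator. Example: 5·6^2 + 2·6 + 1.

G_0 = 9. HB_3(9) = 3^2. Bump = 16. G_1 = 15.
G_1 = 15. HB_4(15) = 3·4 + 3. Bump = 18. G_2 = 17.
G_2 = 17. HB_5(17) = 3·5 + 2. Bump = 20. G_3 = 19.
G_3 = 19. HB_6(19) = 3·6 + 1. Bump = 22. G_4 = 21.

3·6 + 1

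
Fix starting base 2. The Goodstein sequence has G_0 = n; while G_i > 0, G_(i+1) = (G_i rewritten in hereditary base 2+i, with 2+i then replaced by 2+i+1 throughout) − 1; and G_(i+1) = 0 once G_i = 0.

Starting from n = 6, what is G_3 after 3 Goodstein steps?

(0) 6|_2 = 2^2 + 2 ↦ 3^3 + 3|_3 = 30 ⇒ 29
(1) 29|_3 = 3^3 + 2 ↦ 4^4 + 2|_4 = 258 ⇒ 257
(2) 257|_4 = 4^4 + 1 ↦ 5^5 + 1|_5 = 3126 ⇒ 3125
(3) 3125|_5 = 5^5 ↦ 6^6|_6 = 46656 ⇒ 46655

3125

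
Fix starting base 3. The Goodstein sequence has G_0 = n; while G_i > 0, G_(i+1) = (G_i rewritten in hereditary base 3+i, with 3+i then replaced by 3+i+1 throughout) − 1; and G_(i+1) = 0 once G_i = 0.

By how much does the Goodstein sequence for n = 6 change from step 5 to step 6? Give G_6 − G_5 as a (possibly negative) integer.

G_0=6  [base 3] 2·3  →[3↦4]→  2·4 = 8  −1 ⇒ G_1=7
G_1=7  [base 4] 4 + 3  →[4↦5]→  5 + 3 = 8  −1 ⇒ G_2=7
G_2=7  [base 5] 5 + 2  →[5↦6]→  6 + 2 = 8  −1 ⇒ G_3=7
G_3=7  [base 6] 6 + 1  →[6↦7]→  7 + 1 = 8  −1 ⇒ G_4=7
G_4=7  [base 7] 7  →[7↦8]→  8 = 8  −1 ⇒ G_5=7
G_5=7  [base 8] 7  →[8↦9]→  7 = 7  −1 ⇒ G_6=6

-1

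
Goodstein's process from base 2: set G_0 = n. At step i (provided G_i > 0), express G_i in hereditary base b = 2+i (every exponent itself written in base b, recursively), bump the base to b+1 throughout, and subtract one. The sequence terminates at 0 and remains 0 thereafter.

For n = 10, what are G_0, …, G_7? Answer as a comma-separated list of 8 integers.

[0] 10 ≡ 2^(2 + 1) + 2 (base 2). Lift 3: 84. −1: 83.
[1] 83 ≡ 3^(3 + 1) + 2 (base 3). Lift 4: 1026. −1: 1025.
[2] 1025 ≡ 4^(4 + 1) + 1 (base 4). Lift 5: 15626. −1: 15625.
[3] 15625 ≡ 5^(5 + 1) (base 5). Lift 6: 279936. −1: 279935.
[4] 279935 ≡ 5·6^6 + 5·6^5 + 5·6^4 + 5·6^3 + 5·6^2 + 5·6 + 5 (base 6). Lift 7: 4215755. −1: 4215754.
[5] 4215754 ≡ 5·7^7 + 5·7^5 + 5·7^4 + 5·7^3 + 5·7^2 + 5·7 + 4 (base 7). Lift 8: 84073324. −1: 84073323.
[6] 84073323 ≡ 5·8^8 + 5·8^5 + 5·8^4 + 5·8^3 + 5·8^2 + 5·8 + 3 (base 8). Lift 9: 1937434593. −1: 1937434592.

10, 83, 1025, 15625, 279935, 4215754, 84073323, 1937434592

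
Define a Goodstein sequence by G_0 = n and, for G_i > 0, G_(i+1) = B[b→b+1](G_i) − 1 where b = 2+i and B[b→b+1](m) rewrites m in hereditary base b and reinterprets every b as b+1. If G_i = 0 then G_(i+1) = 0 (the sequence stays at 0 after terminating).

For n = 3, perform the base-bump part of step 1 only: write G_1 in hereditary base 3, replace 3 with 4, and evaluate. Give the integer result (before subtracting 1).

i=0: 3 = 2 + 1 (b=2); 2→3: 3 + 1 = 4; 4−1 = 3
i=1: 3 = 3 (b=3); 3→4: 4 = 4; 4−1 = 3

4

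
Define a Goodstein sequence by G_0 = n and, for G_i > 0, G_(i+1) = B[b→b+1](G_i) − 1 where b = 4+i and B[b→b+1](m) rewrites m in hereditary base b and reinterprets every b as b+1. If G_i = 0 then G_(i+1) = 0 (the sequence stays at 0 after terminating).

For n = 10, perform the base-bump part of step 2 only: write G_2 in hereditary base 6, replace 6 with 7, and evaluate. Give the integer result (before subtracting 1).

14

i=0: 10 = 2·4 + 2 (b=4); 4→5: 2·5 + 2 = 12; 12−1 = 11
i=1: 11 = 2·5 + 1 (b=5); 5→6: 2·6 + 1 = 13; 13−1 = 12
i=2: 12 = 2·6 (b=6); 6→7: 2·7 = 14; 14−1 = 13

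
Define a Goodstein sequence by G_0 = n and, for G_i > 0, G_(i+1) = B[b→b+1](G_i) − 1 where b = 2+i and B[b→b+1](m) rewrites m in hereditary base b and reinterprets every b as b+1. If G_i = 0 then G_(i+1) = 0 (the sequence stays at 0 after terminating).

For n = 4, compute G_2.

G_0=4  [base 2] 2^2  →[2↦3]→  3^3 = 27  −1 ⇒ G_1=26
G_1=26  [base 3] 2·3^2 + 2·3 + 2  →[3↦4]→  2·4^2 + 2·4 + 2 = 42  −1 ⇒ G_2=41
G_2=41  [base 4] 2·4^2 + 2·4 + 1  →[4↦5]→  2·5^2 + 2·5 + 1 = 61  −1 ⇒ G_3=60

41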